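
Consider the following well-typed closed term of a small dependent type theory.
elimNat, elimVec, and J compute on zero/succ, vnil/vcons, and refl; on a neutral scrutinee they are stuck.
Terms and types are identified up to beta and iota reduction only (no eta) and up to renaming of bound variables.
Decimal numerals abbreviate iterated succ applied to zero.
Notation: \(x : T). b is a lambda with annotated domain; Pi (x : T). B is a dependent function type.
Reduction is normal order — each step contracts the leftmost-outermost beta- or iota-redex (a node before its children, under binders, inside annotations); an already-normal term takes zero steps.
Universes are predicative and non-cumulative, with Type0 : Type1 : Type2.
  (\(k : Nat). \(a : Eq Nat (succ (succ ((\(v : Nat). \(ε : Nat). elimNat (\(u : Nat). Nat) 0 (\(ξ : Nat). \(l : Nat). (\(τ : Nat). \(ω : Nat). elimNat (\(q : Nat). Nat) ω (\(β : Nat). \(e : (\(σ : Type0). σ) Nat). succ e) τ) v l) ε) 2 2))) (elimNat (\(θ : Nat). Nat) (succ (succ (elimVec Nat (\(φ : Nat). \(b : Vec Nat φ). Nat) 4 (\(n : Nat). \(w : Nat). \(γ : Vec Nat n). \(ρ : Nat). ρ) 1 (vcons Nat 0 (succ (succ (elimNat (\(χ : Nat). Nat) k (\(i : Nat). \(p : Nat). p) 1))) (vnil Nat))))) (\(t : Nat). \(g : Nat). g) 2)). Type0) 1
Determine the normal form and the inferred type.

resulting normal form:
  \(k : Eq Nat 6 6). Type0
inferred type:
  Pi (k : Eq Nat 6 6). Type1
observation: the first redex contracted is a beta-redex; the normal form is reached in 41 normal-order steps.


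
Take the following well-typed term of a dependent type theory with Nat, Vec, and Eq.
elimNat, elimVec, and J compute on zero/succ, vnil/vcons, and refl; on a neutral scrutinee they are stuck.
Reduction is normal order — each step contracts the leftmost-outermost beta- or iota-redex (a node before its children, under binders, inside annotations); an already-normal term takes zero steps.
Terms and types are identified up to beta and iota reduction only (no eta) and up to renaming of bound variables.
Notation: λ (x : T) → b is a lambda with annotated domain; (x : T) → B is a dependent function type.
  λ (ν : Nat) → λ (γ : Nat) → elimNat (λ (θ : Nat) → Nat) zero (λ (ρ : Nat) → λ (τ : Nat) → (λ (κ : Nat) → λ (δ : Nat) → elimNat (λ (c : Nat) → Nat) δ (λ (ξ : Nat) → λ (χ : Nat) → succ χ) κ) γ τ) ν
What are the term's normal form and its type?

normal form:
  λ (ν : Nat) → λ (γ : Nat) → elimNat (λ (θ : Nat) → Nat) zero (λ (ρ : Nat) → λ (τ : Nat) → elimNat (λ (κ : Nat) → Nat) τ (λ (δ : Nat) → λ (c : Nat) → succ c) γ) ν
the term's type:
  (ν : Nat) → (γ : Nat) → Nat
observation: contracting a beta-redex first, the term normalizes in 2 steps.


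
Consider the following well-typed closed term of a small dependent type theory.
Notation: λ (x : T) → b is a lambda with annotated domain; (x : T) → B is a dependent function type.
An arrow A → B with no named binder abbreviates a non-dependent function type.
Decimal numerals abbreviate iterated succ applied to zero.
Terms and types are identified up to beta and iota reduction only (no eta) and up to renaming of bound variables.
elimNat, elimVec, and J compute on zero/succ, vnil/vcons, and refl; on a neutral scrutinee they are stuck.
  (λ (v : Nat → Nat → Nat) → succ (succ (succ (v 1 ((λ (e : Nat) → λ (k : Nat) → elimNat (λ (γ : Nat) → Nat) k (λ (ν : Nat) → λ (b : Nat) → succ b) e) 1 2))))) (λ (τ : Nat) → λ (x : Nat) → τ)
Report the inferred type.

type:
  Nat


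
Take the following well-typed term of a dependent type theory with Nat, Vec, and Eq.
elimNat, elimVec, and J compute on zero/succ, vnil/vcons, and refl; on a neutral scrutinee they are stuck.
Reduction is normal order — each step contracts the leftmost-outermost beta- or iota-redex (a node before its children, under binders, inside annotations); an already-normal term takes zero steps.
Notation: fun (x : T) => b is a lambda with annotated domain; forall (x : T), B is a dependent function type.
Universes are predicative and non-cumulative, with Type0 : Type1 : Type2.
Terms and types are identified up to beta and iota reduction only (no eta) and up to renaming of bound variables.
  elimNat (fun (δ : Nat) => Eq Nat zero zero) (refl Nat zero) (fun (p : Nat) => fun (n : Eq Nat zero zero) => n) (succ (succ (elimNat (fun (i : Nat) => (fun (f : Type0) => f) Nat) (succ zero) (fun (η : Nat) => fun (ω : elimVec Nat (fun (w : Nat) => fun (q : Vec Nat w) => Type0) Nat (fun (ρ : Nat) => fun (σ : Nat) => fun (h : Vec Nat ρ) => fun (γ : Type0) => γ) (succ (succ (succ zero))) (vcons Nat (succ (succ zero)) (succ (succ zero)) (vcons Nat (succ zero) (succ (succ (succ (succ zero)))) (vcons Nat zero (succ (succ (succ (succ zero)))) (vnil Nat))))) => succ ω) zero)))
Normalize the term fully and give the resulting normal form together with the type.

reduced normal form:
  refl Nat zero
inferred type:
  Eq Nat zero zero
observation: the first redex contracted is an elimNat iota-redex; the normal form is reached in 11 normal-order steps.


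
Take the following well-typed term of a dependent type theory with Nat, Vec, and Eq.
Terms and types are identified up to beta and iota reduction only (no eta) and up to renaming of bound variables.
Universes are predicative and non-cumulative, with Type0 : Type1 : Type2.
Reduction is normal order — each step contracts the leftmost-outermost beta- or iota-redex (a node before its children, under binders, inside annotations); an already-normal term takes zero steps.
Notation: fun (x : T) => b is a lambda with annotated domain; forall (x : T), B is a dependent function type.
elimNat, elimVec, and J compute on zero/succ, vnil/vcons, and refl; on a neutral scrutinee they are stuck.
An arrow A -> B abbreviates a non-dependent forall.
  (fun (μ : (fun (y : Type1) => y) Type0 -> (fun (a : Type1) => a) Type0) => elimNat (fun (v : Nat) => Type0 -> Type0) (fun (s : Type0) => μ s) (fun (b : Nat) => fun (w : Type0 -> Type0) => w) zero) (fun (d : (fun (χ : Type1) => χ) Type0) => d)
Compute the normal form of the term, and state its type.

resulting normal form:
  fun (μ : Type0) => μ
type:
  Type0 -> Type0


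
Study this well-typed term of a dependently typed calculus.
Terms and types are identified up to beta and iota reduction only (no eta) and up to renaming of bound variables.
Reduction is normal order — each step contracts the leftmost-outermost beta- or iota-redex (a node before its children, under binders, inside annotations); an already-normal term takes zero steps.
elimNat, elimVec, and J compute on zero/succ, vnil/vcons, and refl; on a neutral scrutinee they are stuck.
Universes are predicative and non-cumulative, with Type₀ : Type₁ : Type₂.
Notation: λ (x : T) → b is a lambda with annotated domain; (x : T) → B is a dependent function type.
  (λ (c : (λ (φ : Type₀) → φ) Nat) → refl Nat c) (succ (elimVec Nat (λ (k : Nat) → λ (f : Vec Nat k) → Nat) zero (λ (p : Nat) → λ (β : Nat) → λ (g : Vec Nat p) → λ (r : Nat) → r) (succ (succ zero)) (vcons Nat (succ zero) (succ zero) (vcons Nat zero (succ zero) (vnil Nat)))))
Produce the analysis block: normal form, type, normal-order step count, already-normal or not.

resulting normal form:
  refl Nat (succ zero)
the term's type:
  Eq Nat (succ zero) (succ zero)
reduction steps (normal order): 12
term was already normal: no
first redex: a beta-redex


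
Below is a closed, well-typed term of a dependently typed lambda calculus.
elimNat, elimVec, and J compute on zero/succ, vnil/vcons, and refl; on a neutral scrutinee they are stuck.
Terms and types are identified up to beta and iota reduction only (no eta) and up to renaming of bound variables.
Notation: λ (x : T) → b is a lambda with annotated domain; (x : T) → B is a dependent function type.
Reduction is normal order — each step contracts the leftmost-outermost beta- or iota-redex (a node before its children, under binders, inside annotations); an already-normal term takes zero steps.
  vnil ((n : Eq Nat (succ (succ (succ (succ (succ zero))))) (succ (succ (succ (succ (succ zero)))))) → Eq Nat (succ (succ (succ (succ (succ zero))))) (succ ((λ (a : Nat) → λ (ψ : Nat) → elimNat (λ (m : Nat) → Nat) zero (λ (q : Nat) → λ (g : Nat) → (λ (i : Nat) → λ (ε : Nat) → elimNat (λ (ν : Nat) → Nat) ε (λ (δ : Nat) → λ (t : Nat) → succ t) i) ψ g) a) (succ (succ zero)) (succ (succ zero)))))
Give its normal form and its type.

resulting normal form:
  vnil ((n : Eq Nat (succ (succ (succ (succ (succ zero))))) (succ (succ (succ (succ (succ zero)))))) → Eq Nat (succ (succ (succ (succ (succ zero))))) (succ (succ (succ (succ (succ zero))))))
type:
  Vec ((n : Eq Nat (succ (succ (succ (succ (succ zero))))) (succ (succ (succ (succ (succ zero)))))) → Eq Nat (succ (succ (succ (succ (succ zero))))) (succ (succ (succ (succ (succ zero)))))) zero


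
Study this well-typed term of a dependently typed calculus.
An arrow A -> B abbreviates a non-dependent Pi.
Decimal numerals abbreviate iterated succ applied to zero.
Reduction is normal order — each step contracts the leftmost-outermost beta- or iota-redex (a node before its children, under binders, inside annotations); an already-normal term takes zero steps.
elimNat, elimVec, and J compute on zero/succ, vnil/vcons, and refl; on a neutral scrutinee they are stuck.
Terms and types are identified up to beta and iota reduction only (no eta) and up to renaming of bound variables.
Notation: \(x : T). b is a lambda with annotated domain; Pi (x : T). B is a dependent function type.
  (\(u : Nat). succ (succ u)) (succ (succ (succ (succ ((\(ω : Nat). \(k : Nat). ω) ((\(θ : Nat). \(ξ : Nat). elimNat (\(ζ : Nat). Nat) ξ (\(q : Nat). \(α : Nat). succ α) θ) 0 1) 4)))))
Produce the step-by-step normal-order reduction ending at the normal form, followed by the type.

normal-order reduction sequence:
  (\(u : Nat). succ (succ u)) (succ (succ (succ (succ ((\(ω : Nat). \(k : Nat). ω) ((\(θ : Nat). \(ξ : Nat). elimNat (\(ζ : Nat). Nat) ξ (\(q : Nat). \(α : Nat). succ α) θ) 0 1) 4)))))
  ~> succ (succ (succ (succ (succ (succ ((\(u : Nat). \(ω : Nat). u) ((\(k : Nat). \(θ : Nat). elimNat (\(ξ : Nat). Nat) θ (\(ζ : Nat). \(q : Nat). succ q) k) 0 1) 4))))))
  ~> succ (succ (succ (succ (succ (succ ((\(u : Nat). (\(ω : Nat). \(k : Nat). elimNat (\(θ : Nat). Nat) k (\(ξ : Nat). \(ζ : Nat). succ ζ) ω) 0 1) 4))))))
  ~> succ (succ (succ (succ (succ (succ ((\(u : Nat). \(ω : Nat). elimNat (\(k : Nat). Nat) ω (\(θ : Nat). \(ξ : Nat). succ ξ) u) 0 1))))))
  ~> succ (succ (succ (succ (succ (succ ((\(u : Nat). elimNat (\(ω : Nat). Nat) u (\(k : Nat). \(θ : Nat). succ θ) 0) 1))))))
  ~> succ (succ (succ (succ (succ (succ (elimNat (\(u : Nat). Nat) 1 (\(ω : Nat). \(k : Nat). succ k) 0))))))
  ~> 7
inferred type:
  Nat


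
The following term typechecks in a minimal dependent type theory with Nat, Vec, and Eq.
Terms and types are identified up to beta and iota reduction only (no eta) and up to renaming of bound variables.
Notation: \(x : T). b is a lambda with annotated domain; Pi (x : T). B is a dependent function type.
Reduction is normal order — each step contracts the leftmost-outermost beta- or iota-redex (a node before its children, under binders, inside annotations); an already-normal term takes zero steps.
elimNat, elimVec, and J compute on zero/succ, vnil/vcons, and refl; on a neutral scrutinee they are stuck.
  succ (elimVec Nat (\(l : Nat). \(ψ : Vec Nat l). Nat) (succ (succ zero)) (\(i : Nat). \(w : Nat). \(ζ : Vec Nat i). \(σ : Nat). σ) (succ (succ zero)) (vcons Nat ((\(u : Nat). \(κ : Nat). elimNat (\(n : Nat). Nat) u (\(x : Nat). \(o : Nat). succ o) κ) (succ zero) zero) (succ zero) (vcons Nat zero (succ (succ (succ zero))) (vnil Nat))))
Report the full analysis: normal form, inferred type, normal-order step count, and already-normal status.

reduced normal form:
  succ (succ (succ zero))
inferred type:
  Nat
normal-order step count: 11
already normal: no
first contracted redex: an elimVec iota-redex


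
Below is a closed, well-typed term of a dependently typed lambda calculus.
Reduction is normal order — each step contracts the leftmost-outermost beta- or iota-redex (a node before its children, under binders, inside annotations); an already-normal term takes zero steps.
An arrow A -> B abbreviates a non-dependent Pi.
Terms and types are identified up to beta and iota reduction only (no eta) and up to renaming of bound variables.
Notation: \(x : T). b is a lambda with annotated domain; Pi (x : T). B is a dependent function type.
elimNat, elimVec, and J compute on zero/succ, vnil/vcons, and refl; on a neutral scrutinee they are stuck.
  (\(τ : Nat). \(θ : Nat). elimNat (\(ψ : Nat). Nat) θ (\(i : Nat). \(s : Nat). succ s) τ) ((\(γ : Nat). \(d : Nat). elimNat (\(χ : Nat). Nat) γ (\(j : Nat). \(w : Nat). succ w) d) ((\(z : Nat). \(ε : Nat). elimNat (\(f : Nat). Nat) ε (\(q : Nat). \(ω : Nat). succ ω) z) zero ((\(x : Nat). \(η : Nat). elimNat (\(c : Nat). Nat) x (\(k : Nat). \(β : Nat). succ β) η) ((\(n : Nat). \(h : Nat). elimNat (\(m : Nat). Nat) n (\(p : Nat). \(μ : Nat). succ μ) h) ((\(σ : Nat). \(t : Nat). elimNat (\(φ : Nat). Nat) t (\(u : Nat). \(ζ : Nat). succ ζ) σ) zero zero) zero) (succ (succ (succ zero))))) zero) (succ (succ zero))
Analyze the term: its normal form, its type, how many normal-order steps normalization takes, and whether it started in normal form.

normal form:
  succ (succ (succ (succ (succ zero))))
inferred type:
  Nat
steps to reach normal form (normal order): 36
started in normal form: no
first contracted redex: a beta-redex


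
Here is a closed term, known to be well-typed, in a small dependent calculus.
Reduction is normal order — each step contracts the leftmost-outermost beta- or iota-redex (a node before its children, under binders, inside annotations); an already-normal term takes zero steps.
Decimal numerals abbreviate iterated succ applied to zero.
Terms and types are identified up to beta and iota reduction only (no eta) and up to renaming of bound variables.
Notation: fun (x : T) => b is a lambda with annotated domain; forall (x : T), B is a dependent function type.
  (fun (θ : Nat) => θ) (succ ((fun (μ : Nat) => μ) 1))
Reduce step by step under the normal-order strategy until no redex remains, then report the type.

reduction (normal order):
  (fun (θ : Nat) => θ) (succ ((fun (μ : Nat) => μ) 1))
  ~> succ ((fun (θ : Nat) => θ) 1)
  ~> 2
type:
  Nat


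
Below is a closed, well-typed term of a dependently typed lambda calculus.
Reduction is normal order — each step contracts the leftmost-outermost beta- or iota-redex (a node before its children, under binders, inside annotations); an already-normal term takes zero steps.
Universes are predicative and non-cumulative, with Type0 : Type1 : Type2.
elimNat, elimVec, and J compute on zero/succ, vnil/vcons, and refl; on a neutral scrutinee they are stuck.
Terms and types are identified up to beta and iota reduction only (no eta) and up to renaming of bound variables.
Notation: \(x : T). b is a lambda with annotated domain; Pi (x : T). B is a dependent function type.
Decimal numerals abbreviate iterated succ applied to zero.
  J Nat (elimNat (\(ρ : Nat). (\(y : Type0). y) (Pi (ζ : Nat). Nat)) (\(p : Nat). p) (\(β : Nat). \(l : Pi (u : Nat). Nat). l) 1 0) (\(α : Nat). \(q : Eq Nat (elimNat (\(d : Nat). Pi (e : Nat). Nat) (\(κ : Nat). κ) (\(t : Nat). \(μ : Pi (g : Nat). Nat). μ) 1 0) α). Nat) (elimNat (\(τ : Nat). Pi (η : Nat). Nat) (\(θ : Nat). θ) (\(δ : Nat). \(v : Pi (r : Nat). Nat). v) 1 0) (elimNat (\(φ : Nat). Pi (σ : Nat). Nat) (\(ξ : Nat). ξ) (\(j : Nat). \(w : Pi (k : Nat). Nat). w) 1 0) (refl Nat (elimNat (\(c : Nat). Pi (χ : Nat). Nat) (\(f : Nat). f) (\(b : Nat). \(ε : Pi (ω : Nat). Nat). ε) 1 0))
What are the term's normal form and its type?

resulting normal form:
  0
inferred type:
  Nat


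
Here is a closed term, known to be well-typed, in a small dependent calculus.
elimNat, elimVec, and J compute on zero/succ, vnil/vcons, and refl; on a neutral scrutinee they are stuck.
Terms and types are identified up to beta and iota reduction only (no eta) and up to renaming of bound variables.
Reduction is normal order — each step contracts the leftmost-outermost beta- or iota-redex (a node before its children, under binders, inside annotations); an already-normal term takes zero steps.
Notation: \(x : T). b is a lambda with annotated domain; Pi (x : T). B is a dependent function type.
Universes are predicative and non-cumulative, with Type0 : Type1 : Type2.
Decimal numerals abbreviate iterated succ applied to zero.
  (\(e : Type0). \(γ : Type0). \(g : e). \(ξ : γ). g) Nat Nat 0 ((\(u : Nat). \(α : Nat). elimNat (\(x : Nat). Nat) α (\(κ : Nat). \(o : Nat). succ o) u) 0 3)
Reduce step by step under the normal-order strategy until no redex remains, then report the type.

normal-order reduction sequence:
  (\(e : Type0). \(γ : Type0). \(g : e). \(ξ : γ). g) Nat Nat 0 ((\(u : Nat). \(α : Nat). elimNat (\(x : Nat). Nat) α (\(κ : Nat). \(o : Nat). succ o) u) 0 3)
  ~> (\(e : Type0). \(γ : Nat). \(g : e). γ) Nat 0 ((\(ξ : Nat). \(u : Nat). elimNat (\(α : Nat). Nat) u (\(x : Nat). \(κ : Nat). succ κ) ξ) 0 3)
  ~> (\(e : Nat). \(γ : Nat). e) 0 ((\(g : Nat). \(ξ : Nat). elimNat (\(u : Nat). Nat) ξ (\(α : Nat). \(x : Nat). succ x) g) 0 3)
  ~> (\(e : Nat). 0) ((\(γ : Nat). \(g : Nat). elimNat (\(ξ : Nat). Nat) g (\(u : Nat). \(α : Nat). succ α) γ) 0 3)
  ~> 0
the term's type:
  Nat


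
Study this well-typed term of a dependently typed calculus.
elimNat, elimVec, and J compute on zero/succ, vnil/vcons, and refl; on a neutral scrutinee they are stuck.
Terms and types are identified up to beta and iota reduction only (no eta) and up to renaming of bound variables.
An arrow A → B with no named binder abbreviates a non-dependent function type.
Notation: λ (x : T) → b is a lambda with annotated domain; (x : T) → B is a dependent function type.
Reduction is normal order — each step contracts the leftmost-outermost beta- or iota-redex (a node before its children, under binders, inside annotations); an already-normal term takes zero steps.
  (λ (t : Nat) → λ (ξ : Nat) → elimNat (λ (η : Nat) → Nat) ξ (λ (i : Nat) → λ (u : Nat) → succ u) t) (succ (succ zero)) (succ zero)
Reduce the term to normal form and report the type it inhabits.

normal form:
  succ (succ (succ zero))
inferred type:
  Nat


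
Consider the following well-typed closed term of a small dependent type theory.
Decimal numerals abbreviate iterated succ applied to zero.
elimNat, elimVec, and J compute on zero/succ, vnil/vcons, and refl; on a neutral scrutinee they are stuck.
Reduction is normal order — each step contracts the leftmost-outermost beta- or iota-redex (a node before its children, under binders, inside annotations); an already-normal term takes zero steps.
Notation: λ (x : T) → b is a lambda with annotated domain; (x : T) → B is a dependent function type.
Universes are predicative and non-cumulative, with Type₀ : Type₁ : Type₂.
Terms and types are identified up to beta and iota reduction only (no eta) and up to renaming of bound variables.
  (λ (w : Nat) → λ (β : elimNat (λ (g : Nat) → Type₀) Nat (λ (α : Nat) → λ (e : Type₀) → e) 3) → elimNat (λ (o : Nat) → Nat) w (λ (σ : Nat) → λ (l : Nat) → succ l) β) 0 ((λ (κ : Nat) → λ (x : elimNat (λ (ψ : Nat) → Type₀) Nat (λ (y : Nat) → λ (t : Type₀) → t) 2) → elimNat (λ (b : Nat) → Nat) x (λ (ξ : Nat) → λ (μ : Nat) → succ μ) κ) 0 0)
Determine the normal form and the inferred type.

reduced normal form:
  0
type:
  Nat


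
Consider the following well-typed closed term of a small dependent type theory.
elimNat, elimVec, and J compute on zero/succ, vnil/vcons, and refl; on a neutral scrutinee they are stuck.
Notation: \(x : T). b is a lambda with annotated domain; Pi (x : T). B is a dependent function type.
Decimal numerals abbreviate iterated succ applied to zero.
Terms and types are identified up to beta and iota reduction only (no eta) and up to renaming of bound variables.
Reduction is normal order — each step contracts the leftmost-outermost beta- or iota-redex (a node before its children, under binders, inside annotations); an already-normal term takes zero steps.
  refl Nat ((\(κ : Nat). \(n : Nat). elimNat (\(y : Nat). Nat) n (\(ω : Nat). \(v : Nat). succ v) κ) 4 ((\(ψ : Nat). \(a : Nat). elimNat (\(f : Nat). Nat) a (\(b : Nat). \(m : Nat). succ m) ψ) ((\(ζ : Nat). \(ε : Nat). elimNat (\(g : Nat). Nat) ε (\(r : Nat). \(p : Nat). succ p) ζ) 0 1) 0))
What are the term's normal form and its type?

reduced normal form:
  refl Nat 5
type:
  Eq Nat 5 5


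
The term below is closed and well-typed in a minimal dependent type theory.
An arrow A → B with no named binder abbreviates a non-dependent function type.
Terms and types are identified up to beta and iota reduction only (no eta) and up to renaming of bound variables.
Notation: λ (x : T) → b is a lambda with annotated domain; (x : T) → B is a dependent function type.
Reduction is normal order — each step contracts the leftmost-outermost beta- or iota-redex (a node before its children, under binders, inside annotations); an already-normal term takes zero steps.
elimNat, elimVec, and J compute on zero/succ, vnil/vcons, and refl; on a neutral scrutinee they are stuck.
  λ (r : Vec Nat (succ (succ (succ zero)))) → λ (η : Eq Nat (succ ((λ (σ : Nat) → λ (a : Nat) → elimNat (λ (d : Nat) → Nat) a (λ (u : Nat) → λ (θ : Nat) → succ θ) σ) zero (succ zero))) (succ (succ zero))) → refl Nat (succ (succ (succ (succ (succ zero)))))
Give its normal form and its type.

reduced normal form:
  λ (r : Vec Nat (succ (succ (succ zero)))) → λ (η : Eq Nat (succ (succ zero)) (succ (succ zero))) → refl Nat (succ (succ (succ (succ (succ zero)))))
type:
  Vec Nat (succ (succ (succ zero))) → Eq Nat (succ (succ zero)) (succ (succ zero)) → Eq Nat (succ (succ (succ (succ (succ zero))))) (succ (succ (succ (succ (succ zero)))))


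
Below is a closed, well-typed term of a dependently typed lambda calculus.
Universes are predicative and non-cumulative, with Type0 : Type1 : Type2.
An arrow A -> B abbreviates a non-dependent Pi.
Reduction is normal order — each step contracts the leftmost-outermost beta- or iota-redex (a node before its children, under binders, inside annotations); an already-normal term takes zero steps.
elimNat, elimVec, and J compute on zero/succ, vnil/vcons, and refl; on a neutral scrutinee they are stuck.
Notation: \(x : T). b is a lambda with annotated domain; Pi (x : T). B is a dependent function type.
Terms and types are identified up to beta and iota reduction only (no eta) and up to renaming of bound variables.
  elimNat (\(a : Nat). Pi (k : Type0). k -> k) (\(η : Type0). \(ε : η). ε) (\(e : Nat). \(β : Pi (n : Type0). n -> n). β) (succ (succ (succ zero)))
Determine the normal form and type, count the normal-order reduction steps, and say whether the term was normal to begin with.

resulting normal form:
  \(a : Type0). \(k : a). k
inferred type:
  Pi (a : Type0). a -> a
steps to reach normal form (normal order): 10
already normal: no
first contracted redex: an elimNat iota-redex


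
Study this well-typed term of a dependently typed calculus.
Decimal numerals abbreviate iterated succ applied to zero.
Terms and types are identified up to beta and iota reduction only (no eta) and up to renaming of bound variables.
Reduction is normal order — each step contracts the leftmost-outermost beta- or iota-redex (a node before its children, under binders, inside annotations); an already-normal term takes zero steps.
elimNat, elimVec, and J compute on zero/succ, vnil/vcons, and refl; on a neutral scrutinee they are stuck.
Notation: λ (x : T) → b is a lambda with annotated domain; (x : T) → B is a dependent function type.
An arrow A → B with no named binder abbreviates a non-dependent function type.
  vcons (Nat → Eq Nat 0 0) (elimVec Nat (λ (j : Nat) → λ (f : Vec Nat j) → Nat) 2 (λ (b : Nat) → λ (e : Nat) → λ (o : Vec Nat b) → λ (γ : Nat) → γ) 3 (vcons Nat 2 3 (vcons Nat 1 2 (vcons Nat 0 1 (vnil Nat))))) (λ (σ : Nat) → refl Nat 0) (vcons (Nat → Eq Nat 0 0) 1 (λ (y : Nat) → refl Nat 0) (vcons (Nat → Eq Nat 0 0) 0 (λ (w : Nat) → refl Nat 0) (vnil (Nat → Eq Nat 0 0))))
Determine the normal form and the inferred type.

resulting normal form:
  vcons (Nat → Eq Nat 0 0) 2 (λ (j : Nat) → refl Nat 0) (vcons (Nat → Eq Nat 0 0) 1 (λ (f : Nat) → refl Nat 0) (vcons (Nat → Eq Nat 0 0) 0 (λ (b : Nat) → refl Nat 0) (vnil (Nat → Eq Nat 0 0))))
inferred type:
  Vec (Nat → Eq Nat 0 0) 3


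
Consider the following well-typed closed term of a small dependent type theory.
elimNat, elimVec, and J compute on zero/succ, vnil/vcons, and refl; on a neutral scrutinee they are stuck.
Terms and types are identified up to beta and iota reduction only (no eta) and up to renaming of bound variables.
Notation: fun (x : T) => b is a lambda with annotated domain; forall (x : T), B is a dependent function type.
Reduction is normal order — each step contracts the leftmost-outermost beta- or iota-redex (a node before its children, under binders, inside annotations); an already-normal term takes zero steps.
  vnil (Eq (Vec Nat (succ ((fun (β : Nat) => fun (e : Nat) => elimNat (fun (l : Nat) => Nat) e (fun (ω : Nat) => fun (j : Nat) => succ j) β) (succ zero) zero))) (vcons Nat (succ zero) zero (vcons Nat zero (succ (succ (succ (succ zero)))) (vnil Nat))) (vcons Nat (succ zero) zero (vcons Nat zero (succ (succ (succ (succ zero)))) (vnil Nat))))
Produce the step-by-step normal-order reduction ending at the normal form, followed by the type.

normal-order reduction sequence:
  vnil (Eq (Vec Nat (succ ((fun (β : Nat) => fun (e : Nat) => elimNat (fun (l : Nat) => Nat) e (fun (ω : Nat) => fun (j : Nat) => succ j) β) (succ zero) zero))) (vcons Nat (succ zero) zero (vcons Nat zero (succ (succ (succ (succ zero)))) (vnil Nat))) (vcons Nat (succ zero) zero (vcons Nat zero (succ (succ (succ (succ zero)))) (vnil Nat))))
  ~> vnil (Eq (Vec Nat (succ ((fun (β : Nat) => elimNat (fun (e : Nat) => Nat) β (fun (l : Nat) => fun (ω : Nat) => succ ω) (succ zero)) zero))) (vcons Nat (succ zero) zero (vcons Nat zero (succ (succ (succ (succ zero)))) (vnil Nat))) (vcons Nat (succ zero) zero (vcons Nat zero (succ (succ (succ (succ zero)))) (vnil Nat))))
  ~> vnil (Eq (Vec Nat (succ (elimNat (fun (β : Nat) => Nat) zero (fun (e : Nat) => fun (l : Nat) => succ l) (succ zero)))) (vcons Nat (succ zero) zero (vcons Nat zero (succ (succ (succ (succ zero)))) (vnil Nat))) (vcons Nat (succ zero) zero (vcons Nat zero (succ (succ (succ (succ zero)))) (vnil Nat))))
  ~> vnil (Eq (Vec Nat (succ ((fun (β : Nat) => fun (e : Nat) => succ e) zero (elimNat (fun (l : Nat) => Nat) zero (fun (ω : Nat) => fun (j : Nat) => succ j) zero)))) (vcons Nat (succ zero) zero (vcons Nat zero (succ (succ (succ (succ zero)))) (vnil Nat))) (vcons Nat (succ zero) zero (vcons Nat zero (succ (succ (succ (succ zero)))) (vnil Nat))))
  ~> vnil (Eq (Vec Nat (succ ((fun (β : Nat) => succ β) (elimNat (fun (e : Nat) => Nat) zero (fun (l : Nat) => fun (ω : Nat) => succ ω) zero)))) (vcons Nat (succ zero) zero (vcons Nat zero (succ (succ (succ (succ zero)))) (vnil Nat))) (vcons Nat (succ zero) zero (vcons Nat zero (succ (succ (succ (succ zero)))) (vnil Nat))))
  ~> vnil (Eq (Vec Nat (succ (succ (elimNat (fun (β : Nat) => Nat) zero (fun (e : Nat) => fun (l : Nat) => succ l) zero)))) (vcons Nat (succ zero) zero (vcons Nat zero (succ (succ (succ (succ zero)))) (vnil Nat))) (vcons Nat (succ zero) zero (vcons Nat zero (succ (succ (succ (succ zero)))) (vnil Nat))))
  ~> vnil (Eq (Vec Nat (succ (succ zero))) (vcons Nat (succ zero) zero (vcons Nat zero (succ (succ (succ (succ zero)))) (vnil Nat))) (vcons Nat (succ zero) zero (vcons Nat zero (succ (succ (succ (succ zero)))) (vnil Nat))))
type:
  Vec (Eq (Vec Nat (succ (succ zero))) (vcons Nat (succ zero) zero (vcons Nat zero (succ (succ (succ (succ zero)))) (vnil Nat))) (vcons Nat (succ zero) zero (vcons Nat zero (succ (succ (succ (succ zero)))) (vnil Nat)))) zero


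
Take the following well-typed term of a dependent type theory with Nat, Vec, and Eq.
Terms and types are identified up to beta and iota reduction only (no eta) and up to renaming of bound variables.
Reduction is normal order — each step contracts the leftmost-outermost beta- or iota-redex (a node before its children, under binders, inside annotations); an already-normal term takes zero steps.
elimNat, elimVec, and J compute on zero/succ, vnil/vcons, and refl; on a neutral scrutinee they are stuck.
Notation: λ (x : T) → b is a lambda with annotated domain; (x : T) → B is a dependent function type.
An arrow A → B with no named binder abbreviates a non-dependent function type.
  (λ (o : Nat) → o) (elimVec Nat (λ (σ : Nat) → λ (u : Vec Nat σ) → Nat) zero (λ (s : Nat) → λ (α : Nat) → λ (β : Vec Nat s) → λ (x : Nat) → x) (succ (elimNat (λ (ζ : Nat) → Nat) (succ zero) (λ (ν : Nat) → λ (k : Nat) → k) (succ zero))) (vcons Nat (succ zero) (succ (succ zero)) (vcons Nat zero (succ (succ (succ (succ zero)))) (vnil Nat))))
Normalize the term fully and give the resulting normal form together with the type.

normal form:
  zero
inferred type:
  Nat
observation: the term reaches its normal form after 12 normal-order steps.


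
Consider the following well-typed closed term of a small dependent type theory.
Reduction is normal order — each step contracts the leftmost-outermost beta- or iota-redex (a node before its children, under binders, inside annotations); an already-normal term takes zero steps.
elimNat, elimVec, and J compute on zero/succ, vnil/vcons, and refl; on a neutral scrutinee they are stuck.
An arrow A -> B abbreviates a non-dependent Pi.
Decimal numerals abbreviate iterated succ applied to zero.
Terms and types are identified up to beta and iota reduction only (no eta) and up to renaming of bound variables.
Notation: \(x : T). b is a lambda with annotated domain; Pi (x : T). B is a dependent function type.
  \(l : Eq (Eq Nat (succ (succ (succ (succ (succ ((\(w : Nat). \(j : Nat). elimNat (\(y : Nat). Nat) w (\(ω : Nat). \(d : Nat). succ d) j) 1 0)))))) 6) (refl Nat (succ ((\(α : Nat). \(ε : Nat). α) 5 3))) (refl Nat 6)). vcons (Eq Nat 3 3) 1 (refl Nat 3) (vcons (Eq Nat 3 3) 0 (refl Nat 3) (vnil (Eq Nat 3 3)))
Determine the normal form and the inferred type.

normal form:
  \(l : Eq (Eq Nat 6 6) (refl Nat 6) (refl Nat 6)). vcons (Eq Nat 3 3) 1 (refl Nat 3) (vcons (Eq Nat 3 3) 0 (refl Nat 3) (vnil (Eq Nat 3 3)))
the term's type:
  Eq (Eq Nat 6 6) (refl Nat 6) (refl Nat 6) -> Vec (Eq Nat 3 3) 2
observation: the first redex contracted is a beta-redex; the normal form is reached in 5 normal-order steps.


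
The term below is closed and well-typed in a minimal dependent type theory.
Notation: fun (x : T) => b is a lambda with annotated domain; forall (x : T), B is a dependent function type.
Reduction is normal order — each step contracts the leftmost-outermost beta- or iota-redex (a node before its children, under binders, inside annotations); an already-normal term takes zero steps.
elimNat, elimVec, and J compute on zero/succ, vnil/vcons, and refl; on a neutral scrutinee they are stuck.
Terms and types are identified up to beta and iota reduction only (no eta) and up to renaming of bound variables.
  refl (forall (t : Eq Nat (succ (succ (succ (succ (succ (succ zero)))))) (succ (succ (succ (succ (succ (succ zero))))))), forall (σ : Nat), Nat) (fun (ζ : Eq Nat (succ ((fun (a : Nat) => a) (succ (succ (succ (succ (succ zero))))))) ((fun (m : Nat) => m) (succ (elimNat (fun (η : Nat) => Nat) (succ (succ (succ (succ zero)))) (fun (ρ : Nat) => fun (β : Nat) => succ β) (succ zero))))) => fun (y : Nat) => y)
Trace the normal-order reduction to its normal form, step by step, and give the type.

normal-order reduction sequence:
  refl (forall (t : Eq Nat (succ (succ (succ (succ (succ (succ zero)))))) (succ (succ (succ (succ (succ (succ zero))))))), forall (σ : Nat), Nat) (fun (ζ : Eq Nat (succ ((fun (a : Nat) => a) (succ (succ (succ (succ (succ zero))))))) ((fun (m : Nat) => m) (succ (elimNat (fun (η : Nat) => Nat) (succ (succ (succ (succ zero)))) (fun (ρ : Nat) => fun (β : Nat) => succ β) (succ zero))))) => fun (y : Nat) => y)
  ~> refl (forall (t : Eq Nat (succ (succ (succ (succ (succ (succ zero)))))) (succ (succ (succ (succ (succ (succ zero))))))), forall (σ : Nat), Nat) (fun (ζ : Eq Nat (succ (succ (succ (succ (succ (succ zero)))))) ((fun (a : Nat) => a) (succ (elimNat (fun (m : Nat) => Nat) (succ (succ (succ (succ zero)))) (fun (η : Nat) => fun (ρ : Nat) => succ ρ) (succ zero))))) => fun (β : Nat) => β)
  ~> refl (forall (t : Eq Nat (succ (succ (succ (succ (succ (succ zero)))))) (succ (succ (succ (succ (succ (succ zero))))))), forall (σ : Nat), Nat) (fun (ζ : Eq Nat (succ (succ (succ (succ (succ (succ zero)))))) (succ (elimNat (fun (a : Nat) => Nat) (succ (succ (succ (succ zero)))) (fun (m : Nat) => fun (η : Nat) => succ η) (succ zero)))) => fun (ρ : Nat) => ρ)
  ~> refl (forall (t : Eq Nat (succ (succ (succ (succ (succ (succ zero)))))) (succ (succ (succ (succ (succ (succ zero))))))), forall (σ : Nat), Nat) (fun (ζ : Eq Nat (succ (succ (succ (succ (succ (succ zero)))))) (succ ((fun (a : Nat) => fun (m : Nat) => succ m) zero (elimNat (fun (η : Nat) => Nat) (succ (succ (succ (succ zero)))) (fun (ρ : Nat) => fun (β : Nat) => succ β) zero)))) => fun (y : Nat) => y)
  ~> refl (forall (t : Eq Nat (succ (succ (succ (succ (succ (succ zero)))))) (succ (succ (succ (succ (succ (succ zero))))))), forall (σ : Nat), Nat) (fun (ζ : Eq Nat (succ (succ (succ (succ (succ (succ zero)))))) (succ ((fun (a : Nat) => succ a) (elimNat (fun (m : Nat) => Nat) (succ (succ (succ (succ zero)))) (fun (η : Nat) => fun (ρ : Nat) => succ ρ) zero)))) => fun (β : Nat) => β)
  ~> refl (forall (t : Eq Nat (succ (succ (succ (succ (succ (succ zero)))))) (succ (succ (succ (succ (succ (succ zero))))))), forall (σ : Nat), Nat) (fun (ζ : Eq Nat (succ (succ (succ (succ (succ (succ zero)))))) (succ (succ (elimNat (fun (a : Nat) => Nat) (succ (succ (succ (succ zero)))) (fun (m : Nat) => fun (η : Nat) => succ η) zero)))) => fun (ρ : Nat) => ρ)
  ~> refl (forall (t : Eq Nat (succ (succ (succ (succ (succ (succ zero)))))) (succ (succ (succ (succ (succ (succ zero))))))), forall (σ : Nat), Nat) (fun (ζ : Eq Nat (succ (succ (succ (succ (succ (succ zero)))))) (succ (succ (succ (succ (succ (succ zero))))))) => fun (a : Nat) => a)
inferred type:
  Eq (forall (t : Eq Nat (succ (succ (succ (succ (succ (succ zero)))))) (succ (succ (succ (succ (succ (succ zero))))))), forall (σ : Nat), Nat) (fun (ζ : Eq Nat (succ (succ (succ (succ (succ (succ zero)))))) (succ (succ (succ (succ (succ (succ zero))))))) => fun (a : Nat) => a) (fun (m : Eq Nat (succ (succ (succ (succ (succ (succ zero)))))) (succ (succ (succ (succ (succ (succ zero))))))) => fun (η : Nat) => η)


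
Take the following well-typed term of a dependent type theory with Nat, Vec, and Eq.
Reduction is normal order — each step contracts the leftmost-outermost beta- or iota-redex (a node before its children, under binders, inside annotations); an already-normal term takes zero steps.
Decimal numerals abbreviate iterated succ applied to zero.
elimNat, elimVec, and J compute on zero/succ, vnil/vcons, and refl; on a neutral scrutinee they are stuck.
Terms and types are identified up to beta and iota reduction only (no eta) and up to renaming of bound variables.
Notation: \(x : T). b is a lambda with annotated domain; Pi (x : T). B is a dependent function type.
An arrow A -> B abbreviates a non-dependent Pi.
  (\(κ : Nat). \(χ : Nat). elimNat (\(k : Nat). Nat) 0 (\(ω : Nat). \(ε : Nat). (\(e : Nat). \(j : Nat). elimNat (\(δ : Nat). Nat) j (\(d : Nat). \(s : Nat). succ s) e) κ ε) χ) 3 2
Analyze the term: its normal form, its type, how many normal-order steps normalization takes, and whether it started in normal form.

normal form:
  6
inferred type:
  Nat
normal-order step count: 33
already normal: no
first redex: a beta-redex


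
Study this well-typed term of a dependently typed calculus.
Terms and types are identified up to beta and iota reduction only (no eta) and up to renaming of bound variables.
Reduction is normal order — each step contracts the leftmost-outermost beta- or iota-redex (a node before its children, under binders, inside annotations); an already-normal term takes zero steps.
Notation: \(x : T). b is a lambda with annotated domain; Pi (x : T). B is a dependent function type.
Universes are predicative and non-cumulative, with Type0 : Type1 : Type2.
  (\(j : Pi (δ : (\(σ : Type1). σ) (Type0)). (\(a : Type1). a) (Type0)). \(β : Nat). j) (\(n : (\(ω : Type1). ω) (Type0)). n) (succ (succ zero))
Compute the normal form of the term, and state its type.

reduced normal form:
  \(j : Type0). j
inferred type:
  Pi (j : Type0). Type0


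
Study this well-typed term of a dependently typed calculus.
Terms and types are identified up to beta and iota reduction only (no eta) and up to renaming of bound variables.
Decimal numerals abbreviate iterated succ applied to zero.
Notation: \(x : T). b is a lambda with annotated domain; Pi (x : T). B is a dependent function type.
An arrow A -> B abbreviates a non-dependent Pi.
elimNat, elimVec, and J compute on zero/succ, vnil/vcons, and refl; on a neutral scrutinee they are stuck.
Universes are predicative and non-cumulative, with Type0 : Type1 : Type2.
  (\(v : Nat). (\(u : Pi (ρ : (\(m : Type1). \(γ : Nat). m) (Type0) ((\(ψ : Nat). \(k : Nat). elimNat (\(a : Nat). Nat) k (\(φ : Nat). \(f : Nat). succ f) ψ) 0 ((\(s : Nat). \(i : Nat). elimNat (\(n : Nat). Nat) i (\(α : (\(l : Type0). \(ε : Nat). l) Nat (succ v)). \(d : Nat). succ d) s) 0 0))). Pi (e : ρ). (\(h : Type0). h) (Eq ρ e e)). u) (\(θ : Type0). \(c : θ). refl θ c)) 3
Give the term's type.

inferred type:
  Pi (v : Type0). Pi (u : v). Eq v u u


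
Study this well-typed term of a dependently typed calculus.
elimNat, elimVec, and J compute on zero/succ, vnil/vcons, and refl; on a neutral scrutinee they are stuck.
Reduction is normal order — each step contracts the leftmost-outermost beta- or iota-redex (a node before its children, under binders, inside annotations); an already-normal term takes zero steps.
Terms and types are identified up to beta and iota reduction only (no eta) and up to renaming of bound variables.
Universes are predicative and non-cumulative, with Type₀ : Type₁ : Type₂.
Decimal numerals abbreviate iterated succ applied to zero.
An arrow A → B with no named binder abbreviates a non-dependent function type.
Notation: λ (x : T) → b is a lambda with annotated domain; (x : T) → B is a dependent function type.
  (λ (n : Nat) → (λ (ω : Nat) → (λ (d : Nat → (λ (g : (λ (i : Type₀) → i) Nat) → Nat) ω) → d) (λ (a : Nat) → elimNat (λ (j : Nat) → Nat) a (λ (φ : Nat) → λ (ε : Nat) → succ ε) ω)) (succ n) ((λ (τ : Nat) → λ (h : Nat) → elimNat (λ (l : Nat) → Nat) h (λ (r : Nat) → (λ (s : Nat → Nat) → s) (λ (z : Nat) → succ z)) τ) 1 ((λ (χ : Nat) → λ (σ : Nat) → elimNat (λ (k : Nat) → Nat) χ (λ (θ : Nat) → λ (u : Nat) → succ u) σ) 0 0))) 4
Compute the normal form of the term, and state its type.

normal form:
  6
type:
  Nat
observation: reduction starts at a beta-redex, and 30 normal-order steps reach the normal form.


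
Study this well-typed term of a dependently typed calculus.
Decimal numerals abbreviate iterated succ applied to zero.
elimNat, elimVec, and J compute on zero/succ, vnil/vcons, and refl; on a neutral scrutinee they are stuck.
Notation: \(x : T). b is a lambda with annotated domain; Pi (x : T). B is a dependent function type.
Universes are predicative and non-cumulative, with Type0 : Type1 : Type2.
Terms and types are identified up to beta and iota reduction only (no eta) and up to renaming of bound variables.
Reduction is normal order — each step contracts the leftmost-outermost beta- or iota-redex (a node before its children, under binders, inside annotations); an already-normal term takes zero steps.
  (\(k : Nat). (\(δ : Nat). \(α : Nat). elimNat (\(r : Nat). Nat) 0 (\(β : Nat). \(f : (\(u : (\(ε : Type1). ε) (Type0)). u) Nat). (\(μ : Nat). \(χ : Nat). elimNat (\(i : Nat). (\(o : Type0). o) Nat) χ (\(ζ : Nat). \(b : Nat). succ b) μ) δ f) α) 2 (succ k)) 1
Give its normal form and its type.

normal form:
  4
type:
  Nat
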